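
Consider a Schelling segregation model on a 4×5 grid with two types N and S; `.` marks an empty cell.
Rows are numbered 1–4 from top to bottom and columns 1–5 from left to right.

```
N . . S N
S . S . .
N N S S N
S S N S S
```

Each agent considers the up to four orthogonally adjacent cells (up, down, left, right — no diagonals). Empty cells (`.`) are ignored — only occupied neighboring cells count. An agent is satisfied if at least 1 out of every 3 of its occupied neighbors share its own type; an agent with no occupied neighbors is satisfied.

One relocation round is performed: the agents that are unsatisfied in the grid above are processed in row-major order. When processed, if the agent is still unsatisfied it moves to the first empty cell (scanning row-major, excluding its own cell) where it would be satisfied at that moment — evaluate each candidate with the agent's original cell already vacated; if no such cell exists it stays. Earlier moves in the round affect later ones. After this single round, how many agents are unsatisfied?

0

Initially unsatisfied (in order): (1,1), (1,4), (1,5), (2,1), (3,5), (4,3).
  (1,1) → (1,2).
  (1,4) → (1,1).
  (1,5): now satisfied by earlier moves; stays.
  (2,1): now satisfied by earlier moves; stays.
  (3,5) → (1,3).
  (4,3) → (1,4).
Resulting grid:
S N N N N
S . S . .
N N S S .
S S . S S
All satisfied now.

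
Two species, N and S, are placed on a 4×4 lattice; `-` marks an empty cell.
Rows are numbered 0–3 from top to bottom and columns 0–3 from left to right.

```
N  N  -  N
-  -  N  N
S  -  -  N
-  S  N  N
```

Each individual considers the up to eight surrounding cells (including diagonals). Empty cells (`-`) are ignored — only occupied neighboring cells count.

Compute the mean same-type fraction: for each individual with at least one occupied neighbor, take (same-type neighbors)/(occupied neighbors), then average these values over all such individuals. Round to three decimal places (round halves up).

(0,0)N 1/1
(0,1)N 2/2
(0,3)N 2/2
(1,2)N 4/4
(1,3)N 3/3
(2,0)S 1/1
(2,3)N 4/4
(3,1)S 1/2
(3,2)N 2/3
(3,3)N 2/2
Sum over 10 individuals: 1/1 + 2/2 + 2/2 + 4/4 + 3/3 + 1/1 + 4/4 + 1/2 + 2/3 + 2/2 = 55/6; mean = 55/6 ÷ 10 = 11/12 = 0.916666… → 0.917.

0.917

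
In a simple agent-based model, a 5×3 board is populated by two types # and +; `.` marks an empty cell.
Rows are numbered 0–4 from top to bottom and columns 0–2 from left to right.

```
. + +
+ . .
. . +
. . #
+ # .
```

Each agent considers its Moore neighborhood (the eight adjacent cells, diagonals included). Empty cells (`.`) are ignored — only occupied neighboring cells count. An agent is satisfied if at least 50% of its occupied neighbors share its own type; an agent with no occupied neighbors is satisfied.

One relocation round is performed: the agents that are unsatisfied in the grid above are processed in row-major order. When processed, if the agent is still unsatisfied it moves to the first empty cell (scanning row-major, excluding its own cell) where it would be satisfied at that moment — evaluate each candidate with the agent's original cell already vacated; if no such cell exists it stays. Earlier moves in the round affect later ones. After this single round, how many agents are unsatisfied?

0

Initially unsatisfied (in order): (2,2), (4,0).
  (2,2) → (0,0).
  (4,0) → (1,1).
Resulting grid:
+ + +
+ + .
. . .
. . #
. # .
All satisfied now.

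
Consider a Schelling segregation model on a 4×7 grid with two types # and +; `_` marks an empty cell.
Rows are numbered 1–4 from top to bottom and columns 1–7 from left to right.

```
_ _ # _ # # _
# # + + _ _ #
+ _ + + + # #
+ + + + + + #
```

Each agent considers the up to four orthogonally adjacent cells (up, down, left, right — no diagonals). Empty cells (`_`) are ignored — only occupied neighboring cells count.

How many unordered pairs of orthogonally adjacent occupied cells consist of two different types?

6

Scan each occupied cell's neighbors to the right and below so each pair is counted once.
Row 1: #(1,3)–+(2,3)≠ #(1,5)–#(1,6)=  → 1/2 unlike.
Row 2: #(2,1)–#(2,2)= #(2,1)–+(3,1)≠ #(2,2)–+(2,3)≠ +(2,3)–+(2,4)= +(2,3)–+(3,3)= +(2,4)–+(3,4)= #(2,7)–#(3,7)=  → 2/7 unlike.
Row 3: +(3,1)–+(4,1)= +(3,3)–+(3,4)= +(3,3)–+(4,3)= +(3,4)–+(3,5)= +(3,4)–+(4,4)= +(3,5)–#(3,6)≠ +(3,5)–+(4,5)= #(3,6)–#(3,7)= #(3,6)–+(4,6)≠ #(3,7)–#(4,7)=  → 2/10 unlike.
Row 4: +(4,1)–+(4,2)= +(4,2)–+(4,3)= +(4,3)–+(4,4)= +(4,4)–+(4,5)= +(4,5)–+(4,6)= +(4,6)–#(4,7)≠  → 1/6 unlike.
Total adjacent occupied pairs: 25; unlike-type pairs: 6.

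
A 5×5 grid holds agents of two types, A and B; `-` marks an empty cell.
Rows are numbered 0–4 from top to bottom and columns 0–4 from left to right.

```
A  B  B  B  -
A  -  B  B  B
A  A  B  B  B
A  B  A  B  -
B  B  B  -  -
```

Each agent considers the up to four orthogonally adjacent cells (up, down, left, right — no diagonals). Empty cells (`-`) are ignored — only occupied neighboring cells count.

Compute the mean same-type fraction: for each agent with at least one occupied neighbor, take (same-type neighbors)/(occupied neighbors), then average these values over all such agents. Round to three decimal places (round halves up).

Row 0: (0,0)A 1/2 · (0,1)B 1/2 · (0,2)B 3/3 · (0,3)B 2/2
Row 1: (1,0)A 2/2 · (1,2)B 3/3 · (1,3)B 4/4 · (1,4)B 2/2
Row 2: (2,0)A 3/3 · (2,1)A 1/3 · (2,2)B 2/4 · (2,3)B 4/4 · (2,4)B 2/2
Row 3: (3,0)A 1/3 · (3,1)B 1/4 · (3,2)A 0/4 · (3,3)B 1/2
Row 4: (4,0)B 1/2 · (4,1)B 3/3 · (4,2)B 1/2
Sum over 20 agents: 1/2 + 1/2 + 3/3 + 2/2 + 2/2 + 3/3 + 4/4 + 2/2 + 3/3 + 1/3 + 2/4 + 4/4 + 2/2 + 1/3 + 1/4 + 0/4 + 1/2 + 1/2 + 3/3 + 1/2 = 167/12; mean = 167/12 ÷ 20 = 167/240 = 0.695833… → 0.696.

0.696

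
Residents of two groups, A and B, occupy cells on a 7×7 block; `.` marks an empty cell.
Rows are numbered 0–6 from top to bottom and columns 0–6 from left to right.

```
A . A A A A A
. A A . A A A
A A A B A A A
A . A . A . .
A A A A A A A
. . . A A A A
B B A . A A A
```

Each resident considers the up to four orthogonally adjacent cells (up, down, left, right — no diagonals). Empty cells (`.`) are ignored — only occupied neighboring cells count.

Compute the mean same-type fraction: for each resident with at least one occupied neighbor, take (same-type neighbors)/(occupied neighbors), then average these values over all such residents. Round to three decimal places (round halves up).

0.919

(0,0)A — no occupied neighbors
(0,2)A 2/2
(0,3)A 2/2
(0,4)A 3/3
(0,5)A 3/3
(0,6)A 2/2
(1,1)A 2/2
(1,2)A 3/3
(1,4)A 3/3
(1,5)A 4/4
(1,6)A 3/3
(2,0)A 2/2
(2,1)A 3/3
(2,2)A 3/4
(2,3)B 0/2
(2,4)A 3/4
(2,5)A 3/3
(2,6)A 2/2
(3,0)A 2/2
(3,2)A 2/2
(3,4)A 2/2
(4,0)A 2/2
(4,1)A 2/2
(4,2)A 3/3
(4,3)A 3/3
(4,4)A 4/4
(4,5)A 3/3
(4,6)A 2/2
(5,3)A 2/2
(5,4)A 4/4
(5,5)A 4/4
(5,6)A 3/3
(6,0)B 1/1
(6,1)B 1/2
(6,2)A 0/1
(6,4)A 2/2
(6,5)A 3/3
(6,6)A 2/2
Sum over 37 residents: 2/2 + 2/2 + 3/3 + 3/3 + 2/2 + 2/2 + 3/3 + 3/3 + 4/4 + 3/3 + 2/2 + 3/3 + 3/4 + 0/2 + 3/4 + 3/3 + 2/2 + 2/2 + 2/2 + 2/2 + 2/2 + 2/2 + 3/3 + 3/3 + 4/4 + 3/3 + 2/2 + 2/2 + 4/4 + 4/4 + 3/3 + 1/1 + 1/2 + 0/1 + 2/2 + 3/3 + 2/2 = 34; mean = 34 ÷ 37 = 34/37 = 0.918918… → 0.919.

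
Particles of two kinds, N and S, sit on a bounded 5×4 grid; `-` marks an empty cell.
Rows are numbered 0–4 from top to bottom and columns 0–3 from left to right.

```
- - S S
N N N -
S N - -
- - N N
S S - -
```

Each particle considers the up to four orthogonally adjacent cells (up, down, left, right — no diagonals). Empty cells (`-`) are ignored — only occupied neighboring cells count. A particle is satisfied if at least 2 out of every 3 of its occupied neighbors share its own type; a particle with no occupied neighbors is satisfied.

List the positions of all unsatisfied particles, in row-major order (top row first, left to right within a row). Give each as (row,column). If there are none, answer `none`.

(0,2), (1,0), (1,2), (2,0), (2,1)

(0,2)S 1/2 unhappy
(0,3)S 1/1 ok
(1,0)N 1/2 unhappy
(1,1)N 3/3 ok
(1,2)N 1/2 unhappy
(2,0)S 0/2 unhappy
(2,1)N 1/2 unhappy
(3,2)N 1/1 ok
(3,3)N 1/1 ok
(4,0)S 1/1 ok
(4,1)S 1/1 ok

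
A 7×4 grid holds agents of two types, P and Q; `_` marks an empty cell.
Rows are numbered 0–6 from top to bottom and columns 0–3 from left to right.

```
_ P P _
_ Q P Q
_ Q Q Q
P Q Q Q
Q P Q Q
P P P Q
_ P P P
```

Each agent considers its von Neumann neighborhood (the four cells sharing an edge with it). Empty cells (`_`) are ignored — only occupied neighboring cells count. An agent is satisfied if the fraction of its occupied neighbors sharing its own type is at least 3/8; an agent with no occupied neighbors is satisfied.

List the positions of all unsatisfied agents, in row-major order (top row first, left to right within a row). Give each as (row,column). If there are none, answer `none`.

(1,1), (1,2), (3,0), (4,0), (4,1), (5,3)

(0,1)P 1/2 ✓
(0,2)P 2/2 ✓
(1,1)Q 1/3 ✗
(1,2)P 1/4 ✗
(1,3)Q 1/2 ✓
(2,1)Q 3/3 ✓
(2,2)Q 3/4 ✓
(2,3)Q 3/3 ✓
(3,0)P 0/2 ✗
(3,1)Q 2/4 ✓
(3,2)Q 4/4 ✓
(3,3)Q 3/3 ✓
(4,0)Q 0/3 ✗
(4,1)P 1/4 ✗
(4,2)Q 2/4 ✓
(4,3)Q 3/3 ✓
(5,0)P 1/2 ✓
(5,1)P 4/4 ✓
(5,2)P 2/4 ✓
(5,3)Q 1/3 ✗
(6,1)P 2/2 ✓
(6,2)P 3/3 ✓
(6,3)P 1/2 ✓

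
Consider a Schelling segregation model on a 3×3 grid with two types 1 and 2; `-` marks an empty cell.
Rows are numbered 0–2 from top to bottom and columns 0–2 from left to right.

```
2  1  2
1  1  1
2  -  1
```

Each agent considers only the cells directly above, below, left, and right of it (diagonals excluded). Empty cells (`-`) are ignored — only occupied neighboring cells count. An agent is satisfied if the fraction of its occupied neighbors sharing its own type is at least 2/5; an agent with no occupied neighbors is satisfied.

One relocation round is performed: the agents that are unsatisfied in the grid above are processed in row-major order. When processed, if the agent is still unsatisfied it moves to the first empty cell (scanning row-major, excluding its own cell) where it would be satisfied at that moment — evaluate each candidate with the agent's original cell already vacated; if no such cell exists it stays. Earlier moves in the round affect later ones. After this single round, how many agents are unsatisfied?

1

Initially unsatisfied (in order): (0,0), (0,1), (0,2), (1,0), (2,0).
  (0,0): no empty cell satisfies it; stays.
  (0,1) → (2,1).
  (0,2) → (0,1).
  (1,0) → (0,2).
  (2,0) → (1,0).
Resulting grid:
2 2 1
2 1 1
- 1 1
Unsatisfied now: (0,1).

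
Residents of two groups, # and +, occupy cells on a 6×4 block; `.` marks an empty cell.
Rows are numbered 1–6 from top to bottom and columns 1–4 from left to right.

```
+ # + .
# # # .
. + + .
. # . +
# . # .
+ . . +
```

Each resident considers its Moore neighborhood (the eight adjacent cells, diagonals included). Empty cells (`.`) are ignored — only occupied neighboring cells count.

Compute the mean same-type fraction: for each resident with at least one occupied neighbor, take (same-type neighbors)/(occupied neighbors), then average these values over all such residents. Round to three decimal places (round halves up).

0.312

(1,1)+ 0/3
(1,2)# 3/5
(1,3)+ 0/3
(2,1)# 2/4
(2,2)# 3/7
(2,3)# 2/5
(3,2)+ 1/5
(3,3)+ 2/5
(4,2)# 2/4
(4,4)+ 1/2
(5,1)# 1/2
(5,3)# 1/3
(6,1)+ 0/1
(6,4)+ 0/1
Sum over 14 residents: 0/3 + 3/5 + 0/3 + 2/4 + 3/7 + 2/5 + 1/5 + 2/5 + 2/4 + 1/2 + 1/2 + 1/3 + 0/1 + 0/1 = 458/105; mean = 458/105 ÷ 14 = 229/735 = 0.311564… → 0.312.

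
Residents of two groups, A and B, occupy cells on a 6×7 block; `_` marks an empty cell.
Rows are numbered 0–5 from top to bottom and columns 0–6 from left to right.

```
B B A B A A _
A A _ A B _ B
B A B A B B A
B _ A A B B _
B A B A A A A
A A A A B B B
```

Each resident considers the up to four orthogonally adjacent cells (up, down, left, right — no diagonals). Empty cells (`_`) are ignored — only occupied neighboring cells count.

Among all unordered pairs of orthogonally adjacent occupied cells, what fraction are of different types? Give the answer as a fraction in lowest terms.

Scan each occupied cell's neighbors to the right and below so each pair is counted once.
Row 0: B(0,0)–B(0,1)= B(0,0)–A(1,0)≠ B(0,1)–A(0,2)≠ B(0,1)–A(1,1)≠ A(0,2)–B(0,3)≠ B(0,3)–A(0,4)≠ B(0,3)–A(1,3)≠ A(0,4)–A(0,5)= A(0,4)–B(1,4)≠  → 7/9 unlike.
Row 1: A(1,0)–A(1,1)= A(1,0)–B(2,0)≠ A(1,1)–A(2,1)= A(1,3)–B(1,4)≠ A(1,3)–A(2,3)= B(1,4)–B(2,4)= B(1,6)–A(2,6)≠  → 3/7 unlike.
Row 2: B(2,0)–A(2,1)≠ B(2,0)–B(3,0)= A(2,1)–B(2,2)≠ B(2,2)–A(2,3)≠ B(2,2)–A(3,2)≠ A(2,3)–B(2,4)≠ A(2,3)–A(3,3)= B(2,4)–B(2,5)= B(2,4)–B(3,4)= B(2,5)–A(2,6)≠ B(2,5)–B(3,5)=  → 6/11 unlike.
Row 3: B(3,0)–B(4,0)= A(3,2)–A(3,3)= A(3,2)–B(4,2)≠ A(3,3)–B(3,4)≠ A(3,3)–A(4,3)= B(3,4)–B(3,5)= B(3,4)–A(4,4)≠ B(3,5)–A(4,5)≠  → 4/8 unlike.
Row 4: B(4,0)–A(4,1)≠ B(4,0)–A(5,0)≠ A(4,1)–B(4,2)≠ A(4,1)–A(5,1)= B(4,2)–A(4,3)≠ B(4,2)–A(5,2)≠ A(4,3)–A(4,4)= A(4,3)–A(5,3)= A(4,4)–A(4,5)= A(4,4)–B(5,4)≠ A(4,5)–A(4,6)= A(4,5)–B(5,5)≠ A(4,6)–B(5,6)≠  → 8/13 unlike.
Row 5: A(5,0)–A(5,1)= A(5,1)–A(5,2)= A(5,2)–A(5,3)= A(5,3)–B(5,4)≠ B(5,4)–B(5,5)= B(5,5)–B(5,6)=  → 1/6 unlike.
Total adjacent occupied pairs: 54; unlike-type pairs: 29.
29/54 is already in lowest terms.

29/54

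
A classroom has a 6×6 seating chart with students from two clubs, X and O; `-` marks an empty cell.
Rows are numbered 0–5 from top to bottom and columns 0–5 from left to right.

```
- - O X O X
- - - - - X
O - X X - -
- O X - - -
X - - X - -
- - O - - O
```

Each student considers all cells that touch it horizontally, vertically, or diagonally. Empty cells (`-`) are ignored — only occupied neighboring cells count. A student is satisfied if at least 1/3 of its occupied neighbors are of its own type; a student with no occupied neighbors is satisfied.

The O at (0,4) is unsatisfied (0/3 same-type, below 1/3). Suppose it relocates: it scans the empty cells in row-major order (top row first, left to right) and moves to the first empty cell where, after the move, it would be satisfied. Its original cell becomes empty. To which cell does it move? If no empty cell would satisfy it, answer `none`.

Vacating (0,4). Empty cells in order:
  (0,0): 0/0 same-type → satisfied — stop here.

(0,0)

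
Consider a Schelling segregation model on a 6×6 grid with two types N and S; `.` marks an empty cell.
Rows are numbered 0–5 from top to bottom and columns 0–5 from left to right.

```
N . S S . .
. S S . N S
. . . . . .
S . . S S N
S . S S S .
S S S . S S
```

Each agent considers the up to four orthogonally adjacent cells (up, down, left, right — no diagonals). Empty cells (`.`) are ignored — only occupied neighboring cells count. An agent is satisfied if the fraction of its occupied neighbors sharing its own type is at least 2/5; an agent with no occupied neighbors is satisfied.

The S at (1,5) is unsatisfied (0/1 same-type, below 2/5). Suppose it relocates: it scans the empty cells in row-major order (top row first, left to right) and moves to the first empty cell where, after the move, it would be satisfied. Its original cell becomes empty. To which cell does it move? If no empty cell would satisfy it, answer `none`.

(0,1)

Vacating (1,5). Empty cells in order:
  (0,1): 2/3 same-type → satisfied — stop here.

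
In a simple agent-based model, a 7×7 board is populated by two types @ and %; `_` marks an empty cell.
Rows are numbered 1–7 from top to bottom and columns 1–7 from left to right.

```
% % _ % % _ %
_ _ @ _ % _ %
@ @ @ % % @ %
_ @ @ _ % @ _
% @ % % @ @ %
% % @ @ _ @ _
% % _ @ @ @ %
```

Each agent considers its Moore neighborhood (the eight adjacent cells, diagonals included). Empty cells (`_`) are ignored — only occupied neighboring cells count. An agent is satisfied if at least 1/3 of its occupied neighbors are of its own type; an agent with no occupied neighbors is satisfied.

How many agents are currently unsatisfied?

Row 1: (1,1)% 1/1 ok · (1,2)% 1/2 ok · (1,4)% 2/3 ok · (1,5)% 2/2 ok · (1,7)% 1/1 ok
Row 2: (2,3)@ 2/5 ok · (2,5)% 4/5 ok · (2,7)% 2/3 ok
Row 3: (3,1)@ 2/2 ok · (3,2)@ 5/5 ok · (3,3)@ 4/5 ok · (3,4)% 3/6 ok · (3,5)% 3/5 ok · (3,6)@ 1/6 unhappy · (3,7)% 1/3 ok
Row 4: (4,2)@ 5/7 ok · (4,3)@ 4/7 ok · (4,5)% 3/7 ok · (4,6)@ 3/7 ok
Row 5: (5,1)% 2/4 ok · (5,2)@ 3/7 ok · (5,3)% 2/7 unhappy · (5,4)% 2/6 ok · (5,5)@ 4/6 ok · (5,6)@ 3/5 ok · (5,7)% 0/3 unhappy
Row 6: (6,1)% 4/5 ok · (6,2)% 5/7 ok · (6,3)@ 3/7 ok · (6,4)@ 4/6 ok · (6,6)@ 4/6 ok
Row 7: (7,1)% 3/3 ok · (7,2)% 3/4 ok · (7,4)@ 3/3 ok · (7,5)@ 4/4 ok · (7,6)@ 2/3 ok · (7,7)% 0/2 unhappy
Unsatisfied: (3,6), (5,3), (5,7), (7,7) — 4 in total.

4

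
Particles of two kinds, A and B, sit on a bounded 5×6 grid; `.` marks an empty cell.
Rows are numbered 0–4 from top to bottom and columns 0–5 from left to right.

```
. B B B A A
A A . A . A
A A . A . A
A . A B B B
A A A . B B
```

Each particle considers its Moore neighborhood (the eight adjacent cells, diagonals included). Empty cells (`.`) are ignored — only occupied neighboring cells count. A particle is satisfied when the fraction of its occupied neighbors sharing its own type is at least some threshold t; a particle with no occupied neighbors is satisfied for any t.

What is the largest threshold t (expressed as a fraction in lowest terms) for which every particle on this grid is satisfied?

Row 0: (0,1)B 1/3 · (0,2)B 2/4 · (0,3)B 1/3 · (0,4)A 3/4 · (0,5)A 2/2
Row 1: (1,0)A 3/4 · (1,1)A 3/5 · (1,3)A 2/4 · (1,5)A 3/3
Row 2: (2,0)A 4/4 · (2,1)A 5/5 · (2,3)A 2/4 · (2,5)A 1/3
Row 3: (3,0)A 4/4 · (3,2)A 4/5 · (3,3)B 2/5 · (3,4)B 4/6 · (3,5)B 3/4
Row 4: (4,0)A 2/2 · (4,1)A 4/4 · (4,2)A 2/3 · (4,4)B 4/4 · (4,5)B 3/3
The smallest same-type fraction is 1/3 at (0,1), which reduces to 1/3. Any threshold above that leaves this particle unsatisfied.

1/3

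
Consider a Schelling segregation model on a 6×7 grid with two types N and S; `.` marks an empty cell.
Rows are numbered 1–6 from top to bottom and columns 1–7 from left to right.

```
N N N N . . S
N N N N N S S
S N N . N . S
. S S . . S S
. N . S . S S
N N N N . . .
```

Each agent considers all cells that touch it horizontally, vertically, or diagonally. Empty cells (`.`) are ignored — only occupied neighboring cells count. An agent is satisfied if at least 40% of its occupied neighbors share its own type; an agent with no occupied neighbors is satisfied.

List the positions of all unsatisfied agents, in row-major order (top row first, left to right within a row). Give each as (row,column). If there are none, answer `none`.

Row 1: (1,1)N 3/3 ✓ · (1,2)N 5/5 ✓ · (1,3)N 5/5 ✓ · (1,4)N 4/4 ✓ · (1,7)S 2/2 ✓
Row 2: (2,1)N 4/5 ✓ · (2,2)N 7/8 ✓ · (2,3)N 7/7 ✓ · (2,4)N 6/6 ✓ · (2,5)N 3/4 ✓ · (2,6)S 3/5 ✓ · (2,7)S 3/3 ✓
Row 3: (3,1)S 1/4 ✗ · (3,2)N 4/7 ✓ · (3,3)N 4/6 ✓ · (3,5)N 2/4 ✓ · (3,7)S 4/4 ✓
Row 4: (4,2)S 2/5 ✓ · (4,3)S 2/5 ✓ · (4,6)S 4/5 ✓ · (4,7)S 4/4 ✓
Row 5: (5,2)N 3/5 ✓ · (5,4)S 1/3 ✗ · (5,6)S 3/3 ✓ · (5,7)S 3/3 ✓
Row 6: (6,1)N 2/2 ✓ · (6,2)N 3/3 ✓ · (6,3)N 3/4 ✓ · (6,4)N 1/2 ✓

(3,1), (5,4)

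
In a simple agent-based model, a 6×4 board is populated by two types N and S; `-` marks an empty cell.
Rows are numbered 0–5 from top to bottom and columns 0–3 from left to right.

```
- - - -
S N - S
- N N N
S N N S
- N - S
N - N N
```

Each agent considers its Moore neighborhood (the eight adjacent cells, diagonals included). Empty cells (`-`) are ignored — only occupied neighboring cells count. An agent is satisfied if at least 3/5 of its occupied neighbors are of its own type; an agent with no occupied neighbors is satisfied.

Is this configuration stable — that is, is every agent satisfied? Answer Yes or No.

Row 1: (1,0)S 0/2 ✗ · (1,1)N 2/3 ✓ · (1,3)S 0/2 ✗
Row 2: (2,1)N 4/6 ✓ · (2,2)N 5/7 ✓ · (2,3)N 2/4 ✗
Row 3: (3,0)S 0/3 ✗ · (3,1)N 4/5 ✓ · (3,2)N 5/7 ✓ · (3,3)S 1/4 ✗
Row 4: (4,1)N 4/5 ✓ · (4,3)S 1/4 ✗
Row 5: (5,0)N 1/1 ✓ · (5,2)N 2/3 ✓ · (5,3)N 1/2 ✗
For instance (1,0) has only 0/2 same-type neighbors, below 3/5.

No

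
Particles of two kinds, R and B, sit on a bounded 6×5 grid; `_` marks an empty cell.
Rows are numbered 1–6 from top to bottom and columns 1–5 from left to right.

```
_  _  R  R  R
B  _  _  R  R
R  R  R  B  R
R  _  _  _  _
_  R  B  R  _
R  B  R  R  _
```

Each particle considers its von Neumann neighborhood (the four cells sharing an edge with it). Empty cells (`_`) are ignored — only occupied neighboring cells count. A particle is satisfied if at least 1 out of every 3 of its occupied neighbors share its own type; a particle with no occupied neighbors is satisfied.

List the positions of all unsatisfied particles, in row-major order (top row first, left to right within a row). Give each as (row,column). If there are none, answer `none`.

(2,1), (3,4), (5,2), (5,3), (6,1), (6,2)

(1,3)R 1/1 satisfied
(1,4)R 3/3 satisfied
(1,5)R 2/2 satisfied
(2,1)B 0/1 not
(2,4)R 2/3 satisfied
(2,5)R 3/3 satisfied
(3,1)R 2/3 satisfied
(3,2)R 2/2 satisfied
(3,3)R 1/2 satisfied
(3,4)B 0/3 not
(3,5)R 1/2 satisfied
(4,1)R 1/1 satisfied
(5,2)R 0/2 not
(5,3)B 0/3 not
(5,4)R 1/2 satisfied
(6,1)R 0/1 not
(6,2)B 0/3 not
(6,3)R 1/3 satisfied
(6,4)R 2/2 satisfied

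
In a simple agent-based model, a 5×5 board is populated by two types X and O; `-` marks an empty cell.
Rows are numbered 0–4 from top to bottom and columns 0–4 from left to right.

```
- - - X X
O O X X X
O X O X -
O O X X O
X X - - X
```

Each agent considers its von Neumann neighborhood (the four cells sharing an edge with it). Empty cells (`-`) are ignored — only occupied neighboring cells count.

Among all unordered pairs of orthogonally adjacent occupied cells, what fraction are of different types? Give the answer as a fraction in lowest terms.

Scan each occupied cell's neighbors to the right and below so each pair is counted once.
From row 0: 0 unlike of 3 pairs (running 0/3).
From row 1: 3 unlike of 8 pairs (running 3/11).
From row 2: 5 unlike of 7 pairs (running 8/18).
From row 3: 5 unlike of 7 pairs (running 13/25).
From row 4: 0 unlike of 1 pairs (running 13/26).
Total adjacent occupied pairs: 26; unlike-type pairs: 13.
13/26 reduces to 1/2.

1/2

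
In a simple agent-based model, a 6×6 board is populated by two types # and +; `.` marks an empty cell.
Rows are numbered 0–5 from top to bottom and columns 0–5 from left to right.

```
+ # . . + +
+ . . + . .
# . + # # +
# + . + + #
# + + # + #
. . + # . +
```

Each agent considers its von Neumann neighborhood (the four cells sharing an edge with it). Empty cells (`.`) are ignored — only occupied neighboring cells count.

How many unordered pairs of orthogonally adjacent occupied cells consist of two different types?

Scan each occupied cell's neighbors to the right and below so each pair is counted once.
Row 0: +(0,0)–#(0,1)≠ +(0,0)–+(1,0)= +(0,4)–+(0,5)=  → 1/3 unlike.
Row 1: +(1,0)–#(2,0)≠ +(1,3)–#(2,3)≠  → 2/2 unlike.
Row 2: #(2,0)–#(3,0)= +(2,2)–#(2,3)≠ #(2,3)–#(2,4)= #(2,3)–+(3,3)≠ #(2,4)–+(2,5)≠ #(2,4)–+(3,4)≠ +(2,5)–#(3,5)≠  → 5/7 unlike.
Row 3: #(3,0)–+(3,1)≠ #(3,0)–#(4,0)= +(3,1)–+(4,1)= +(3,3)–+(3,4)= +(3,3)–#(4,3)≠ +(3,4)–#(3,5)≠ +(3,4)–+(4,4)= #(3,5)–#(4,5)=  → 3/8 unlike.
Row 4: #(4,0)–+(4,1)≠ +(4,1)–+(4,2)= +(4,2)–#(4,3)≠ +(4,2)–+(5,2)= #(4,3)–+(4,4)≠ #(4,3)–#(5,3)= +(4,4)–#(4,5)≠ #(4,5)–+(5,5)≠  → 5/8 unlike.
Row 5: +(5,2)–#(5,3)≠  → 1/1 unlike.
Total adjacent occupied pairs: 29; unlike-type pairs: 17.

17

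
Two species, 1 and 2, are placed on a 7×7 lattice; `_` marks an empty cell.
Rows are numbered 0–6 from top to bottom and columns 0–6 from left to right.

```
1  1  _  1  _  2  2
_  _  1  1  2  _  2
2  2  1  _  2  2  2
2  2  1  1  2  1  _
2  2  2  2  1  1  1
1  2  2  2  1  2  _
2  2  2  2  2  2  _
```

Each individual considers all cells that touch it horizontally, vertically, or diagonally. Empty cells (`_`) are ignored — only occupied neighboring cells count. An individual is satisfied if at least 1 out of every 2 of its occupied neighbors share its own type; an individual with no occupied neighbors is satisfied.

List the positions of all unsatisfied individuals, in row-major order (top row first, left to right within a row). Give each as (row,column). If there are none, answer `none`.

(3,2), (3,3), (3,4), (3,5), (5,0), (5,4), (5,5)

Row 0: (0,0)1 1/1 ✓ · (0,1)1 2/2 ✓ · (0,3)1 2/3 ✓ · (0,5)2 3/3 ✓ · (0,6)2 2/2 ✓
Row 1: (1,2)1 4/5 ✓ · (1,3)1 3/5 ✓ · (1,4)2 3/5 ✓ · (1,6)2 4/4 ✓
Row 2: (2,0)2 3/3 ✓ · (2,1)2 3/6 ✓ · (2,2)1 4/6 ✓ · (2,4)2 3/6 ✓ · (2,5)2 5/6 ✓ · (2,6)2 2/3 ✓
Row 3: (3,0)2 5/5 ✓ · (3,1)2 6/8 ✓ · (3,2)1 2/7 ✗ · (3,3)1 3/7 ✗ · (3,4)2 3/7 ✗ · (3,5)1 3/7 ✗
Row 4: (4,0)2 4/5 ✓ · (4,1)2 6/8 ✓ · (4,2)2 6/8 ✓ · (4,3)2 4/8 ✓ · (4,4)1 4/8 ✓ · (4,5)1 4/6 ✓ · (4,6)1 2/3 ✓
Row 5: (5,0)1 0/5 ✗ · (5,1)2 7/8 ✓ · (5,2)2 8/8 ✓ · (5,3)2 6/8 ✓ · (5,4)1 2/8 ✗ · (5,5)2 2/6 ✗
Row 6: (6,0)2 2/3 ✓ · (6,1)2 4/5 ✓ · (6,2)2 5/5 ✓ · (6,3)2 4/5 ✓ · (6,4)2 4/5 ✓ · (6,5)2 2/3 ✓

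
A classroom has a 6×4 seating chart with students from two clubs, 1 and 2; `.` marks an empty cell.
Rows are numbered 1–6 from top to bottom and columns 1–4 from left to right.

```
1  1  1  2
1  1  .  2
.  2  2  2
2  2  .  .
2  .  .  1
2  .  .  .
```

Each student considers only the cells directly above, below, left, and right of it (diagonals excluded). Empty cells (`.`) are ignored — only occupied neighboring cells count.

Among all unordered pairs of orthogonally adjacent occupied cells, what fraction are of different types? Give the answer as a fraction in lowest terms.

2/15

Scan each occupied cell's neighbors to the right and below so each pair is counted once.
From row 1: 1 unlike of 6 pairs (running 1/6).
From row 2: 1 unlike of 3 pairs (running 2/9).
From row 3: 0 unlike of 3 pairs (running 2/12).
From row 4: 0 unlike of 2 pairs (running 2/14).
From row 5: 0 unlike of 1 pairs (running 2/15).
Total adjacent occupied pairs: 15; unlike-type pairs: 2.
2/15 is already in lowest terms.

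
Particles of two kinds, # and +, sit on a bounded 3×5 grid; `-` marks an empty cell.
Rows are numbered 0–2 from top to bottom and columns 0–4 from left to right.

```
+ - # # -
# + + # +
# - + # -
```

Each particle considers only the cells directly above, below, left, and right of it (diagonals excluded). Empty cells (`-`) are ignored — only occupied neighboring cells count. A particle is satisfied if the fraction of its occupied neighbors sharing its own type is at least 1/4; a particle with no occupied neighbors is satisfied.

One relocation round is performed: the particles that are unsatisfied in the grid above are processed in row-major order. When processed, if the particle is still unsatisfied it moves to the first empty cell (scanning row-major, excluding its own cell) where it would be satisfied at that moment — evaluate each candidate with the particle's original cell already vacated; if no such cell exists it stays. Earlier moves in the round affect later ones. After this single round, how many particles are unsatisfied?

Initially unsatisfied (in order): (0,0), (1,4).
  (0,0) → (0,1).
  (1,4) → (0,0).
Resulting grid:
+ + # # -
# + + # -
# - + # -
All satisfied now.

0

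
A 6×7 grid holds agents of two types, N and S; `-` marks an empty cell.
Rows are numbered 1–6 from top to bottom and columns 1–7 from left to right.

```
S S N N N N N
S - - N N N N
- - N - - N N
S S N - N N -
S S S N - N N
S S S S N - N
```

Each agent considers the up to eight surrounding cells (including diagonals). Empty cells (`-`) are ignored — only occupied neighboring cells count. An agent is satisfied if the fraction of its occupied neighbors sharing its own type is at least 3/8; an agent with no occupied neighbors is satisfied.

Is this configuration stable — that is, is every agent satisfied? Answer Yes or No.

Yes

(1,1)S 2/2 satisfied
(1,2)S 2/3 satisfied
(1,3)N 2/3 satisfied
(1,4)N 4/4 satisfied
(1,5)N 5/5 satisfied
(1,6)N 5/5 satisfied
(1,7)N 3/3 satisfied
(2,1)S 2/2 satisfied
(2,4)N 5/5 satisfied
(2,5)N 6/6 satisfied
(2,6)N 7/7 satisfied
(2,7)N 5/5 satisfied
(3,3)N 2/3 satisfied
(3,6)N 6/6 satisfied
(3,7)N 4/4 satisfied
(4,1)S 3/3 satisfied
(4,2)S 4/6 satisfied
(4,3)N 2/5 satisfied
(4,5)N 4/4 satisfied
(4,6)N 5/5 satisfied
(5,1)S 5/5 satisfied
(5,2)S 7/8 satisfied
(5,3)S 5/7 satisfied
(5,4)N 3/6 satisfied
(5,6)N 5/5 satisfied
(5,7)N 3/3 satisfied
(6,1)S 3/3 satisfied
(6,2)S 5/5 satisfied
(6,3)S 4/5 satisfied
(6,4)S 2/4 satisfied
(6,5)N 2/3 satisfied
(6,7)N 2/2 satisfied
All meet the threshold, so the configuration is stable.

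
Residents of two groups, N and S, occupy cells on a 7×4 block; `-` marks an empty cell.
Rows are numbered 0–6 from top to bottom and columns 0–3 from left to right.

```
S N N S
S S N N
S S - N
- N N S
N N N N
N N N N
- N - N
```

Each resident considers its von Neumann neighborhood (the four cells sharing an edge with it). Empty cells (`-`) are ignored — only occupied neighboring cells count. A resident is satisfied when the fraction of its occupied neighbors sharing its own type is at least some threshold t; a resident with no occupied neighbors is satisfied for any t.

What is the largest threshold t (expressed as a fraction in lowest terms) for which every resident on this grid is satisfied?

Row 0: (0,0)S 1/2 · (0,1)N 1/3 · (0,2)N 2/3 · (0,3)S 0/2
Row 1: (1,0)S 3/3 · (1,1)S 2/4 · (1,2)N 2/3 · (1,3)N 2/3
Row 2: (2,0)S 2/2 · (2,1)S 2/3 · (2,3)N 1/2
Row 3: (3,1)N 2/3 · (3,2)N 2/3 · (3,3)S 0/3
Row 4: (4,0)N 2/2 · (4,1)N 4/4 · (4,2)N 4/4 · (4,3)N 2/3
Row 5: (5,0)N 2/2 · (5,1)N 4/4 · (5,2)N 3/3 · (5,3)N 3/3
Row 6: (6,1)N 1/1 · (6,3)N 1/1
The smallest same-type fraction is 0/2 at (0,3), which reduces to 0/1. Any threshold above that leaves this resident unsatisfied.

0/1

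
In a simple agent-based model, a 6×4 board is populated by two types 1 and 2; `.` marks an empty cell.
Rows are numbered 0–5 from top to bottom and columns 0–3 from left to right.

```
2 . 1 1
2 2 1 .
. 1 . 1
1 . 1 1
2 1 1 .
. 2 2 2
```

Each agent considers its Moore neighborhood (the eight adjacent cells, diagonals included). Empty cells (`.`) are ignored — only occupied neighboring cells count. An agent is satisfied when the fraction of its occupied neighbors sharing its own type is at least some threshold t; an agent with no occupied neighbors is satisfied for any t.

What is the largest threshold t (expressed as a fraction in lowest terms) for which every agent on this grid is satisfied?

(0,0)2 2/2
(0,2)1 2/3
(0,3)1 2/2
(1,0)2 2/3
(1,1)2 2/5
(1,2)1 4/5
(2,1)1 3/5
(2,3)1 3/3
(3,0)1 2/3
(3,2)1 5/5
(3,3)1 3/3
(4,0)2 1/3
(4,1)1 3/6
(4,2)1 3/6
(5,1)2 2/4
(5,2)2 2/4
(5,3)2 1/2
The smallest same-type fraction is 1/3 at (4,0), which reduces to 1/3. Any threshold above that leaves this agent unsatisfied.

1/3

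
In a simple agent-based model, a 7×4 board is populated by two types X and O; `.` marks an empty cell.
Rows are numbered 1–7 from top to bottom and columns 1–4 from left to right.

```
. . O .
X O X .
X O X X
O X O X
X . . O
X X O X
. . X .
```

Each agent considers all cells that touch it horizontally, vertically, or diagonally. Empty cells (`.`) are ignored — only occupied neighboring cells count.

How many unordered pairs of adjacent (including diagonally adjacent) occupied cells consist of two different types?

Scan each occupied cell's neighbors to the right and below (and the two forward diagonals) so each pair is counted once.
Row 1: O(1,3)–X(2,3)≠ O(1,3)–O(2,2)=  → 1/2 unlike.
Row 2: X(2,1)–O(2,2)≠ X(2,1)–X(3,1)= X(2,1)–O(3,2)≠ O(2,2)–X(2,3)≠ O(2,2)–O(3,2)= O(2,2)–X(3,3)≠ O(2,2)–X(3,1)≠ X(2,3)–X(3,3)= X(2,3)–X(3,4)= X(2,3)–O(3,2)≠  → 6/10 unlike.
Row 3: X(3,1)–O(3,2)≠ X(3,1)–O(4,1)≠ X(3,1)–X(4,2)= O(3,2)–X(3,3)≠ O(3,2)–X(4,2)≠ O(3,2)–O(4,3)= O(3,2)–O(4,1)= X(3,3)–X(3,4)= X(3,3)–O(4,3)≠ X(3,3)–X(4,4)= X(3,3)–X(4,2)= X(3,4)–X(4,4)= X(3,4)–O(4,3)≠  → 6/13 unlike.
Row 4: O(4,1)–X(4,2)≠ O(4,1)–X(5,1)≠ X(4,2)–O(4,3)≠ X(4,2)–X(5,1)= O(4,3)–X(4,4)≠ O(4,3)–O(5,4)= X(4,4)–O(5,4)≠  → 5/7 unlike.
Row 5: X(5,1)–X(6,1)= X(5,1)–X(6,2)= O(5,4)–X(6,4)≠ O(5,4)–O(6,3)=  → 1/4 unlike.
Row 6: X(6,1)–X(6,2)= X(6,2)–O(6,3)≠ X(6,2)–X(7,3)= O(6,3)–X(6,4)≠ O(6,3)–X(7,3)≠ X(6,4)–X(7,3)=  → 3/6 unlike.
Total adjacent occupied pairs: 42; unlike-type pairs: 22.

22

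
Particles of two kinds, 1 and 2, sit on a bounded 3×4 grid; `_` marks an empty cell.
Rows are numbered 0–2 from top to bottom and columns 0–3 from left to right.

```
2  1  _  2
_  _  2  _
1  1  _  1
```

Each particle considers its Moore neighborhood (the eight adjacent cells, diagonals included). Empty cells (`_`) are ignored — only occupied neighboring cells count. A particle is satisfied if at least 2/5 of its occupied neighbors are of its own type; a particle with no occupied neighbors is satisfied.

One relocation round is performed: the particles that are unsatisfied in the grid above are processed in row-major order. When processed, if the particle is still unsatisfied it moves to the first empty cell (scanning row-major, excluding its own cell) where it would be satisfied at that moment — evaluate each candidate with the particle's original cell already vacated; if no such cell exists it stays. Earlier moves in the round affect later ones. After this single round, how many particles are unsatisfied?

Initially unsatisfied (in order): (0,0), (0,1), (1,2), (2,3).
  (0,0) → (0,2).
  (0,1) → (0,0).
  (1,2): now satisfied by earlier moves; stays.
  (2,3) → (1,0).
Resulting grid:
1 _ 2 2
1 _ 2 _
1 1 _ _
All satisfied now.

0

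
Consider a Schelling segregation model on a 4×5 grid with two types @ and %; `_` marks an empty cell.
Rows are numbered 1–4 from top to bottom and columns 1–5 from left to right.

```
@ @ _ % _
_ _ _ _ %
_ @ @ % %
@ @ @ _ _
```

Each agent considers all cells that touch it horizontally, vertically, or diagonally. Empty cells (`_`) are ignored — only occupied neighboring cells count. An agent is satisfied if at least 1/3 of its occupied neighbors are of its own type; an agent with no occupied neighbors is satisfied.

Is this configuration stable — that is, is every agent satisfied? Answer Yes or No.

Row 1: (1,1)@ 1/1 satisfied · (1,2)@ 1/1 satisfied · (1,4)% 1/1 satisfied
Row 2: (2,5)% 3/3 satisfied
Row 3: (3,2)@ 4/4 satisfied · (3,3)@ 3/4 satisfied · (3,4)% 2/4 satisfied · (3,5)% 2/2 satisfied
Row 4: (4,1)@ 2/2 satisfied · (4,2)@ 4/4 satisfied · (4,3)@ 3/4 satisfied
All meet the threshold, so the configuration is stable.

Yes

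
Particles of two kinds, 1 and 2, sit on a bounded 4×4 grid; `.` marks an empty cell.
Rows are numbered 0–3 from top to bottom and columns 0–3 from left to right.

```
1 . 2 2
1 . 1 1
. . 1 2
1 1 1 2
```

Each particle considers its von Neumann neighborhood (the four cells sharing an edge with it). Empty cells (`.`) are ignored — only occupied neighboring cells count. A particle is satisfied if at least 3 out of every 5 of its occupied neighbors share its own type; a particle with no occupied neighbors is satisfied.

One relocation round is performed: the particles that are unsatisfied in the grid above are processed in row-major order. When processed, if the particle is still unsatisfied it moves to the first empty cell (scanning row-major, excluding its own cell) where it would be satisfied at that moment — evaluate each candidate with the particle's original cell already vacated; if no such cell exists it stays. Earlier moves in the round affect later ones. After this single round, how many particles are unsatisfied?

3

Initially unsatisfied (in order): (0,2), (0,3), (1,3), (2,3), (3,3).
  (0,2): no empty cell satisfies it; stays.
  (0,3): no empty cell satisfies it; stays.
  (1,3) → (1,1).
  (2,3): no empty cell satisfies it; stays.
  (3,3) → (1,3).
Resulting grid:
1 . 2 2
1 1 1 2
. . 1 2
1 1 1 .
Unsatisfied now: (0,2), (1,2), (2,3).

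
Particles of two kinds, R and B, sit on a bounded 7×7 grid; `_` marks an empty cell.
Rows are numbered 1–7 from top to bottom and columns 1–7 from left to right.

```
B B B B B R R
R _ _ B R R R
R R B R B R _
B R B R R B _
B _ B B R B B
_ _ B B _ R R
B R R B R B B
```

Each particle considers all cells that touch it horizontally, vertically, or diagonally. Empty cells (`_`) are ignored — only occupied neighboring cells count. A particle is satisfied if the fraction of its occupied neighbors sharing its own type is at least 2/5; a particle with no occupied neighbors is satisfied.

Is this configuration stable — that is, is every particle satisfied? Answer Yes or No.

(1,1)B 1/2 ✓
(1,2)B 2/3 ✓
(1,3)B 3/3 ✓
(1,4)B 3/4 ✓
(1,5)B 2/5 ✓
(1,6)R 4/5 ✓
(1,7)R 3/3 ✓
(2,1)R 2/4 ✓
(2,4)B 5/7 ✓
(2,5)R 4/8 ✓
(2,6)R 5/7 ✓
(2,7)R 4/4 ✓
(3,1)R 3/4 ✓
(3,2)R 3/6 ✓
(3,3)B 2/6 ✗
(3,4)R 3/7 ✓
(3,5)B 2/8 ✗
(3,6)R 4/6 ✓
(4,1)B 1/4 ✗
(4,2)R 2/7 ✗
(4,3)B 3/7 ✓
(4,4)R 3/8 ✗
(4,5)R 4/8 ✓
(4,6)B 3/6 ✓
(5,1)B 1/2 ✓
(5,3)B 4/6 ✓
(5,4)B 4/7 ✓
(5,5)R 3/7 ✓
(5,6)B 2/6 ✗
(5,7)B 2/4 ✓
(6,3)B 4/6 ✓
(6,4)B 4/7 ✓
(6,6)R 3/7 ✓
(6,7)R 1/5 ✗
(7,1)B 0/1 ✗
(7,2)R 1/3 ✗
(7,3)R 1/4 ✗
(7,4)B 2/4 ✓
(7,5)R 1/4 ✗
(7,6)B 1/4 ✗
(7,7)B 1/3 ✗
For instance (3,3) has only 2/6 same-type neighbors, below 2/5.

No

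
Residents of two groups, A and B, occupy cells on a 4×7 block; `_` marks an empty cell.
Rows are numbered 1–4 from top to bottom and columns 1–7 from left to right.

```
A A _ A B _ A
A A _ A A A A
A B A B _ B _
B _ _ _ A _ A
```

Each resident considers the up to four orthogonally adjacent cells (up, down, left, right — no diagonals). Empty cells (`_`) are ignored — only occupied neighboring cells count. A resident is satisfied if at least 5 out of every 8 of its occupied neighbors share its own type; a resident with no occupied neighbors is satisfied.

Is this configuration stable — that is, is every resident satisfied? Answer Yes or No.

No

Row 1: (1,1)A 2/2 satisfied · (1,2)A 2/2 satisfied · (1,4)A 1/2 not · (1,5)B 0/2 not · (1,7)A 1/1 satisfied
Row 2: (2,1)A 3/3 satisfied · (2,2)A 2/3 satisfied · (2,4)A 2/3 satisfied · (2,5)A 2/3 satisfied · (2,6)A 2/3 satisfied · (2,7)A 2/2 satisfied
Row 3: (3,1)A 1/3 not · (3,2)B 0/3 not · (3,3)A 0/2 not · (3,4)B 0/2 not · (3,6)B 0/1 not
Row 4: (4,1)B 0/1 not · (4,5)A 0/0 satisfied · (4,7)A 0/0 satisfied
For instance (1,4) has only 1/2 same-type neighbors, below 5/8.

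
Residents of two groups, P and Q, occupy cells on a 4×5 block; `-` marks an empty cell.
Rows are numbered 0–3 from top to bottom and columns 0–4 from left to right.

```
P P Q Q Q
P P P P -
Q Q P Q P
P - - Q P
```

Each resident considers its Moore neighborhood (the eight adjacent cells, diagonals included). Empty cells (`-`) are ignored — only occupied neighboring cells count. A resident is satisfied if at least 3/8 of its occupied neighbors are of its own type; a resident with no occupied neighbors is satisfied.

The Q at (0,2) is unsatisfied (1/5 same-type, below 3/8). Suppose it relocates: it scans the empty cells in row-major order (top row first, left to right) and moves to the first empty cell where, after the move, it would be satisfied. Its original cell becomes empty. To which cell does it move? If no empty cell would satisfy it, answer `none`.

(1,4)

Vacating (0,2). Empty cells in order:
  (1,4): 3/5 same-type → satisfied — stop here.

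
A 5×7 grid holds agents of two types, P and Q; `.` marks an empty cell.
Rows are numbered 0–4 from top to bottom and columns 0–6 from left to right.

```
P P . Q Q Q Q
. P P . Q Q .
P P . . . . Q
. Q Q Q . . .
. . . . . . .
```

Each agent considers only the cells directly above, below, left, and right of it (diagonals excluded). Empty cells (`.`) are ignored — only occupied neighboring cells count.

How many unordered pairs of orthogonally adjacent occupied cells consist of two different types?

Scan each occupied cell's neighbors to the right and below so each pair is counted once.
From row 0: 0 unlike of 7 pairs (running 0/7).
From row 1: 0 unlike of 3 pairs (running 0/10).
From row 2: 1 unlike of 2 pairs (running 1/12).
From row 3: 0 unlike of 2 pairs (running 1/14).
Total adjacent occupied pairs: 14; unlike-type pairs: 1.

1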